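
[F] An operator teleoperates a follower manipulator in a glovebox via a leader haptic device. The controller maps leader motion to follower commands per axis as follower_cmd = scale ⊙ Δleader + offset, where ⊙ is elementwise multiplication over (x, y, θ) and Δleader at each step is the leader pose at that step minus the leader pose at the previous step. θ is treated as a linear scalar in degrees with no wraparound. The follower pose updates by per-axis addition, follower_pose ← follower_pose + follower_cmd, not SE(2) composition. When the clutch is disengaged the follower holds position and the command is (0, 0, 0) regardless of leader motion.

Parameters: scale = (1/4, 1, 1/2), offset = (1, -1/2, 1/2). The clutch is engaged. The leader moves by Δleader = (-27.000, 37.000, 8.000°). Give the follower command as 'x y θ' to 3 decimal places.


-5.750 36.500 4.500

axis x: 1/4·-27.000 + 1 = -5.750
axis y: 1·37.000 + -1/2 = 36.500
axis θ: 1/2·8.000 + 1/2 = 4.500


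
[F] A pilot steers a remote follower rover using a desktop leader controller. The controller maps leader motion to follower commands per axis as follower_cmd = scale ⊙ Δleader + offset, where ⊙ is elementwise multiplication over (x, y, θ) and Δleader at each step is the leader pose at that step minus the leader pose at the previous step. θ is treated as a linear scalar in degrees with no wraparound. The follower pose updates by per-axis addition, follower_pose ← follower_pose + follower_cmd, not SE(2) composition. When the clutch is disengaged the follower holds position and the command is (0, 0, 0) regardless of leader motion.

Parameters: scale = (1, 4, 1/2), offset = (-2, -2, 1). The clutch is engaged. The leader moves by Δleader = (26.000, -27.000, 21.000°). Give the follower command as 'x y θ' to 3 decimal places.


axis x: 1·26.000 + -2 = 24.000
axis y: 4·-27.000 + -2 = -110.000
axis θ: 1/2·21.000 + 1 = 11.500

24.000 -110.000 11.500


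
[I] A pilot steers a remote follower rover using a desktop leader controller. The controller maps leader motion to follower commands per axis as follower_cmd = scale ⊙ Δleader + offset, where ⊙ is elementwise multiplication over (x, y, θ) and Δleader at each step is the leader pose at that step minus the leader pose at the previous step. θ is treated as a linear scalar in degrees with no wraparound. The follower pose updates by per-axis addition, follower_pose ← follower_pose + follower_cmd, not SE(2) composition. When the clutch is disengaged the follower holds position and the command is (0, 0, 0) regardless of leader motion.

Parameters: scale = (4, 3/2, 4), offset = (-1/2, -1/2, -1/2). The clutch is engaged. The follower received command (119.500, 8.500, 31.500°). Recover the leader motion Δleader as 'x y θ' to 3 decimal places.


axis x: (119.500 − -1/2) / (4) = 30.000
axis y: (8.500 − -1/2) / (3/2) = 6.000
axis θ: (31.500 − -1/2) / (4) = 8.000

30.000 6.000 8.000


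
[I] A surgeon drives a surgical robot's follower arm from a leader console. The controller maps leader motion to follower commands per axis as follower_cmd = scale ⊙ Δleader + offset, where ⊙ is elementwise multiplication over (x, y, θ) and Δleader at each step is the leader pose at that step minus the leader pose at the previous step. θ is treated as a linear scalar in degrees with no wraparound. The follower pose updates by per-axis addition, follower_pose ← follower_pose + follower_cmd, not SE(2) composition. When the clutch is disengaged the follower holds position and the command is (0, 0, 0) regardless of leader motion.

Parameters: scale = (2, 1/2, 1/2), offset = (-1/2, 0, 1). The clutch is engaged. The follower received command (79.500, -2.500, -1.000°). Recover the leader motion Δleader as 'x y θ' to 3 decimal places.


40.000 -5.000 -4.000

axis x: (79.500 − -1/2) / (2) = 40.000
axis y: (-2.500 − 0) / (1/2) = -5.000
axis θ: (-1.000 − 1) / (1/2) = -4.000


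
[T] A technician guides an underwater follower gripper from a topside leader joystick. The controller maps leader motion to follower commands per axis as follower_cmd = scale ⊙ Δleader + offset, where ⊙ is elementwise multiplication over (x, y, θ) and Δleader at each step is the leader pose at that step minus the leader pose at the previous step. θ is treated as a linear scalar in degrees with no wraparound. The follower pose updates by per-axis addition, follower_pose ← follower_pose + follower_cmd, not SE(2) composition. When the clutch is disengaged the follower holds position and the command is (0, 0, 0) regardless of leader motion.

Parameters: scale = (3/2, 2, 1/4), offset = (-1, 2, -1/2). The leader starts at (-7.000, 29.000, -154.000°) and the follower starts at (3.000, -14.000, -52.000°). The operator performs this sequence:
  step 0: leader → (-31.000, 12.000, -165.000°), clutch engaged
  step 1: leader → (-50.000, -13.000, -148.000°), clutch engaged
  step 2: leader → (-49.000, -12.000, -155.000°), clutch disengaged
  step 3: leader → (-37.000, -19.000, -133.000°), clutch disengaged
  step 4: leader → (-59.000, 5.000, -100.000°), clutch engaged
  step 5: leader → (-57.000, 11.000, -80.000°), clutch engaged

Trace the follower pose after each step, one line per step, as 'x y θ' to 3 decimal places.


-34.000 -46.000 -55.250
-63.500 -94.000 -51.500
-63.500 -94.000 -51.500
-63.500 -94.000 -51.500
-97.500 -44.000 -43.750
-95.500 -30.000 -39.250

step 0: Δleader=(-24.000, -17.000, -11.000°), engaged; cmd=(-37.000, -32.000, -3.250°) → follower=(-34.000, -46.000, -55.250°)
step 1: Δleader=(-19.000, -25.000, 17.000°), engaged; cmd=(-29.500, -48.000, 3.750°) → follower=(-63.500, -94.000, -51.500°)
step 2: Δleader=(1.000, 1.000, -7.000°), disengaged; cmd=(0,0,0) → follower holds at (-63.500, -94.000, -51.500°)
step 3: Δleader=(12.000, -7.000, 22.000°), disengaged; cmd=(0,0,0) → follower holds at (-63.500, -94.000, -51.500°)
step 4: Δleader=(-22.000, 24.000, 33.000°), engaged; cmd=(-34.000, 50.000, 7.750°) → follower=(-97.500, -44.000, -43.750°)
step 5: Δleader=(2.000, 6.000, 20.000°), engaged; cmd=(2.000, 14.000, 4.500°) → follower=(-95.500, -30.000, -39.250°)


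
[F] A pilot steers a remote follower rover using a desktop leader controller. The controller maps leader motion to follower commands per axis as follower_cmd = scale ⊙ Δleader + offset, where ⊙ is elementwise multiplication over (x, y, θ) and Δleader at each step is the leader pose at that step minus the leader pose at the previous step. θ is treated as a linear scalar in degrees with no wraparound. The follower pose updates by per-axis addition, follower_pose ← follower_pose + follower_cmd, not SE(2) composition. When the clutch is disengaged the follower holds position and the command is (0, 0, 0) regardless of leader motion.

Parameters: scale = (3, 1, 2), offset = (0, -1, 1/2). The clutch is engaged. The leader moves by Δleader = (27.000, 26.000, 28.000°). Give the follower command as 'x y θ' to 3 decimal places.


axis x: 3·27.000 + 0 = 81.000
axis y: 1·26.000 + -1 = 25.000
axis θ: 2·28.000 + 1/2 = 56.500

81.000 25.000 56.500


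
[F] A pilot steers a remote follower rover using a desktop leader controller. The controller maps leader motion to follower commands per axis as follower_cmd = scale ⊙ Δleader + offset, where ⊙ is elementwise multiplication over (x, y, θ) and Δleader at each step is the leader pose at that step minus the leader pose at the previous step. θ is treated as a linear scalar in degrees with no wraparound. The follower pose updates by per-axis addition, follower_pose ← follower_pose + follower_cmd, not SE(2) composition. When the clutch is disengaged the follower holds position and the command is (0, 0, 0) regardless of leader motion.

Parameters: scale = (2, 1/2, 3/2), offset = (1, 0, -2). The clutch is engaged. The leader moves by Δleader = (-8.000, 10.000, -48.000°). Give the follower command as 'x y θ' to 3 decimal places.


axis x: 2·-8.000 + 1 = -15.000
axis y: 1/2·10.000 + 0 = 5.000
axis θ: 3/2·-48.000 + -2 = -74.000

-15.000 5.000 -74.000


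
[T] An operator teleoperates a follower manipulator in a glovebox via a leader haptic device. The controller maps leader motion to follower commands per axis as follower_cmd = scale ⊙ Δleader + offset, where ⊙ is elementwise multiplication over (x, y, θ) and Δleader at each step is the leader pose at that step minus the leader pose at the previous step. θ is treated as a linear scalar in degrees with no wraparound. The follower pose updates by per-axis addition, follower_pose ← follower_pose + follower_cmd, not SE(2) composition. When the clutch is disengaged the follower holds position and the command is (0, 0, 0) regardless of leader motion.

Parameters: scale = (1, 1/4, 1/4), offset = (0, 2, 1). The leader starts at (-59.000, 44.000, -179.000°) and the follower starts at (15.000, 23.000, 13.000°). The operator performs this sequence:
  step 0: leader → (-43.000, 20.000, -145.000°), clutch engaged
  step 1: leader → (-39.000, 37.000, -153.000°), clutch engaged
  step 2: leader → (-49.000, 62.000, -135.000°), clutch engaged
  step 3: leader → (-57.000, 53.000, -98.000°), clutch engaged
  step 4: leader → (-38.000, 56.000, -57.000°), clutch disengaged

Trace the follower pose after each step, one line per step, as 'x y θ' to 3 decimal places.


31.000 19.000 22.500
35.000 25.250 21.500
25.000 33.500 27.000
17.000 33.250 37.250
17.000 33.250 37.250

step 0: Δleader=(16.000, -24.000, 34.000°), engaged; cmd=(16.000, -4.000, 9.500°) → follower=(31.000, 19.000, 22.500°)
step 1: Δleader=(4.000, 17.000, -8.000°), engaged; cmd=(4.000, 6.250, -1.000°) → follower=(35.000, 25.250, 21.500°)
step 2: Δleader=(-10.000, 25.000, 18.000°), engaged; cmd=(-10.000, 8.250, 5.500°) → follower=(25.000, 33.500, 27.000°)
step 3: Δleader=(-8.000, -9.000, 37.000°), engaged; cmd=(-8.000, -0.250, 10.250°) → follower=(17.000, 33.250, 37.250°)
step 4: Δleader=(19.000, 3.000, 41.000°), disengaged; cmd=(0,0,0) → follower holds at (17.000, 33.250, 37.250°)


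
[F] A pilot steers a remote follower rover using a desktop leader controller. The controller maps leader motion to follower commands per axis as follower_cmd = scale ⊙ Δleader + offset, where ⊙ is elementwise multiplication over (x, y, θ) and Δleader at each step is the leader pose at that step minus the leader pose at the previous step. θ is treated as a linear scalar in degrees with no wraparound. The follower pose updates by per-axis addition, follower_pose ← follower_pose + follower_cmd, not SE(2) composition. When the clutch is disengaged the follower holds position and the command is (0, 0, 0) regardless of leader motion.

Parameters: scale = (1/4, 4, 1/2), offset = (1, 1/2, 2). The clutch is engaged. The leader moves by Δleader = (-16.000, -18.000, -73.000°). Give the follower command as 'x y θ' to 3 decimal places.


axis x: 1/4·-16.000 + 1 = -3.000
axis y: 4·-18.000 + 1/2 = -71.500
axis θ: 1/2·-73.000 + 2 = -34.500

-3.000 -71.500 -34.500


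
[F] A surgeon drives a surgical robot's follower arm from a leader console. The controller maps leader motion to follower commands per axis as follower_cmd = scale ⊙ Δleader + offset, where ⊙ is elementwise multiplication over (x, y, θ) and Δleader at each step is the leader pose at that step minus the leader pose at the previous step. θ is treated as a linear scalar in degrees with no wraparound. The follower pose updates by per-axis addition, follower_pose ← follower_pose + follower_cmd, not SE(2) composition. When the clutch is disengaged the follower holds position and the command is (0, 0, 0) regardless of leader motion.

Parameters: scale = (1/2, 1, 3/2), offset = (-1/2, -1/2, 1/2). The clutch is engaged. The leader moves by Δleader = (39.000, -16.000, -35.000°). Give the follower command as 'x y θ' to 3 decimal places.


axis x: 1/2·39.000 + -1/2 = 19.000
axis y: 1·-16.000 + -1/2 = -16.500
axis θ: 3/2·-35.000 + 1/2 = -52.000

19.000 -16.500 -52.000


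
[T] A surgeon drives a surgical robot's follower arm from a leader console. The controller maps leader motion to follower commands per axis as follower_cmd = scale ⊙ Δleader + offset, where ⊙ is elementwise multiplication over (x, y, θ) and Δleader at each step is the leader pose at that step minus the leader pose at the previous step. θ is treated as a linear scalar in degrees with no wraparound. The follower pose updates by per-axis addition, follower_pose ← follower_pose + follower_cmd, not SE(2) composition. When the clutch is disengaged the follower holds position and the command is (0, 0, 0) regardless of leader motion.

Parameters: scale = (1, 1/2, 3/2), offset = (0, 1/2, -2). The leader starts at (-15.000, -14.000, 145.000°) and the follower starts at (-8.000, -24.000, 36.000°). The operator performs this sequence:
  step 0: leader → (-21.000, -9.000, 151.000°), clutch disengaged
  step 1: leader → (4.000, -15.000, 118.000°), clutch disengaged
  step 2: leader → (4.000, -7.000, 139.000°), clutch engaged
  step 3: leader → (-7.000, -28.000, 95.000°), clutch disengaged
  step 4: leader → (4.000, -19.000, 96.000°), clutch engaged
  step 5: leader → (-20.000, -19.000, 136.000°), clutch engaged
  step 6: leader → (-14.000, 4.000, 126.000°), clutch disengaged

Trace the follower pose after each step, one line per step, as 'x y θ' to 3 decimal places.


-8.000 -24.000 36.000
-8.000 -24.000 36.000
-8.000 -19.500 65.500
-8.000 -19.500 65.500
3.000 -14.500 65.000
-21.000 -14.000 123.000
-21.000 -14.000 123.000

step 0: Δleader=(-6.000, 5.000, 6.000°), disengaged; cmd=(0,0,0) → follower holds at (-8.000, -24.000, 36.000°)
step 1: Δleader=(25.000, -6.000, -33.000°), disengaged; cmd=(0,0,0) → follower holds at (-8.000, -24.000, 36.000°)
step 2: Δleader=(0.000, 8.000, 21.000°), engaged; cmd=(0.000, 4.500, 29.500°) → follower=(-8.000, -19.500, 65.500°)
step 3: Δleader=(-11.000, -21.000, -44.000°), disengaged; cmd=(0,0,0) → follower holds at (-8.000, -19.500, 65.500°)
step 4: Δleader=(11.000, 9.000, 1.000°), engaged; cmd=(11.000, 5.000, -0.500°) → follower=(3.000, -14.500, 65.000°)
step 5: Δleader=(-24.000, 0.000, 40.000°), engaged; cmd=(-24.000, 0.500, 58.000°) → follower=(-21.000, -14.000, 123.000°)
step 6: Δleader=(6.000, 23.000, -10.000°), disengaged; cmd=(0,0,0) → follower holds at (-21.000, -14.000, 123.000°)


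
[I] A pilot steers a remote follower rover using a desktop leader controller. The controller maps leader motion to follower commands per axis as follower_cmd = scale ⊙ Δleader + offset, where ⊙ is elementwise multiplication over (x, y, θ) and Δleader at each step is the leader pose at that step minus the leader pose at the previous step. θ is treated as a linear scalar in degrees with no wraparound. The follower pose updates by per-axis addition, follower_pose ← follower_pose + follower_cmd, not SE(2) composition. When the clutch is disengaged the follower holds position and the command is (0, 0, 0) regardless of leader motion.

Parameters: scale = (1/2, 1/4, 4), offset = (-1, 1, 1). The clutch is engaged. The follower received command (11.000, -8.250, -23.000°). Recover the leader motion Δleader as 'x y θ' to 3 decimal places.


axis x: (11.000 − -1) / (1/2) = 24.000
axis y: (-8.250 − 1) / (1/4) = -37.000
axis θ: (-23.000 − 1) / (4) = -6.000

24.000 -37.000 -6.000


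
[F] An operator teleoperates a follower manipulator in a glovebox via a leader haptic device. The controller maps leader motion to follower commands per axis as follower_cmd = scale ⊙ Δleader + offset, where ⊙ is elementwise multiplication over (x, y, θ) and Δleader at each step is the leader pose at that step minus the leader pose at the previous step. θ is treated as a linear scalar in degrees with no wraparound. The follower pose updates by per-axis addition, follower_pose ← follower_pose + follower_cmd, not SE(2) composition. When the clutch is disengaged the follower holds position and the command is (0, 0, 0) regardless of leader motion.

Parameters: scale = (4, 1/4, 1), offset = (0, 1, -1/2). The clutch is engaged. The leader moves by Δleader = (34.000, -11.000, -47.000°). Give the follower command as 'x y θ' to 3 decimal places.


axis x: 4·34.000 + 0 = 136.000
axis y: 1/4·-11.000 + 1 = -1.750
axis θ: 1·-47.000 + -1/2 = -47.500

136.000 -1.750 -47.500


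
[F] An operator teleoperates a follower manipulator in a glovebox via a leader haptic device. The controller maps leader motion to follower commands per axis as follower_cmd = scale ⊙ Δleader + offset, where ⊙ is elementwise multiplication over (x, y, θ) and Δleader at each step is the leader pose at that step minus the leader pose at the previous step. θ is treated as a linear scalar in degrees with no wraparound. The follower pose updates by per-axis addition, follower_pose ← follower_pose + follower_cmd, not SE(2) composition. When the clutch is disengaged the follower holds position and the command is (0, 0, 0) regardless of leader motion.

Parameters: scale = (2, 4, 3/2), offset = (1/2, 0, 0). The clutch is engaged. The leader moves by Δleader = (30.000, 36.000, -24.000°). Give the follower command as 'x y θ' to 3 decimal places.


axis x: 2·30.000 + 1/2 = 60.500
axis y: 4·36.000 + 0 = 144.000
axis θ: 3/2·-24.000 + 0 = -36.000

60.500 144.000 -36.000


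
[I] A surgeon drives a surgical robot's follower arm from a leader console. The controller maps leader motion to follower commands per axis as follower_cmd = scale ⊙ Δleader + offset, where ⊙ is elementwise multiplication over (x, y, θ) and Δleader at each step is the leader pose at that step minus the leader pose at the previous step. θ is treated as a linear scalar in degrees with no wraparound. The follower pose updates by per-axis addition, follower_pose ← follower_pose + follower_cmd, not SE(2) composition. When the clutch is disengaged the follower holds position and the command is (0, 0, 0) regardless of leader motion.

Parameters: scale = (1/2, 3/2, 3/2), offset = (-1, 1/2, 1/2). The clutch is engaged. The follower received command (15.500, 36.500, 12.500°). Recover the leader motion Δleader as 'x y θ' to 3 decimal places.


33.000 24.000 8.000

axis x: (15.500 − -1) / (1/2) = 33.000
axis y: (36.500 − 1/2) / (3/2) = 24.000
axis θ: (12.500 − 1/2) / (3/2) = 8.000


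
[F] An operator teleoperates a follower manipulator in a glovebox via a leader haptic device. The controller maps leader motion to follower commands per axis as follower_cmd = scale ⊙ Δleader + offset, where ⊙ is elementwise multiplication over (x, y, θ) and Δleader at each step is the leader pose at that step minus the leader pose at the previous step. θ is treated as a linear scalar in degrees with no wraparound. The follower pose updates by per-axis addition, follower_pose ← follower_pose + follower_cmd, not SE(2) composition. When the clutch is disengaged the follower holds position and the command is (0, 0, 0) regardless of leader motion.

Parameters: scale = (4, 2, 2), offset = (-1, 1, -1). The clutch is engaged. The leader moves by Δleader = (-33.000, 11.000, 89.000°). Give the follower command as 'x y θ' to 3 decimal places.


axis x: 4·-33.000 + -1 = -133.000
axis y: 2·11.000 + 1 = 23.000
axis θ: 2·89.000 + -1 = 177.000

-133.000 23.000 177.000


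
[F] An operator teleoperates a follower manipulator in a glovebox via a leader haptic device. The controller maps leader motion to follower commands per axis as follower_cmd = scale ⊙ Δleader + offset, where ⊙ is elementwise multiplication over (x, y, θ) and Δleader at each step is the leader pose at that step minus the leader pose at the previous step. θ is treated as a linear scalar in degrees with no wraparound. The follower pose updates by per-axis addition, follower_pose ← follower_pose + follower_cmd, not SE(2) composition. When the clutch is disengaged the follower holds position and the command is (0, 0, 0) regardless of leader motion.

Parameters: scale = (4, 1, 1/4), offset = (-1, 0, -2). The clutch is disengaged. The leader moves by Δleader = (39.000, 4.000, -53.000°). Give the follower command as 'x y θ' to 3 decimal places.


clutch disengaged → follower holds; cmd = (0, 0, 0)

0.000 0.000 0.000


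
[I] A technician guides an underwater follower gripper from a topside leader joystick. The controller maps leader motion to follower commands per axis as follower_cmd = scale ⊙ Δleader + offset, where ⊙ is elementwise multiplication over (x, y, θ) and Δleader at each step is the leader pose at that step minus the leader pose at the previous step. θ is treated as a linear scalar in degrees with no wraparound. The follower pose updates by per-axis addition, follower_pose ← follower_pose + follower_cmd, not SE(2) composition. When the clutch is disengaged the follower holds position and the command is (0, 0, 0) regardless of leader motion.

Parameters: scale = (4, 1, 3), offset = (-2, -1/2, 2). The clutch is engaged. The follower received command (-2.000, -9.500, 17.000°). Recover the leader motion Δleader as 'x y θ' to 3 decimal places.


0.000 -9.000 5.000

axis x: (-2.000 − -2) / (4) = 0.000
axis y: (-9.500 − -1/2) / (1) = -9.000
axis θ: (17.000 − 2) / (3) = 5.000


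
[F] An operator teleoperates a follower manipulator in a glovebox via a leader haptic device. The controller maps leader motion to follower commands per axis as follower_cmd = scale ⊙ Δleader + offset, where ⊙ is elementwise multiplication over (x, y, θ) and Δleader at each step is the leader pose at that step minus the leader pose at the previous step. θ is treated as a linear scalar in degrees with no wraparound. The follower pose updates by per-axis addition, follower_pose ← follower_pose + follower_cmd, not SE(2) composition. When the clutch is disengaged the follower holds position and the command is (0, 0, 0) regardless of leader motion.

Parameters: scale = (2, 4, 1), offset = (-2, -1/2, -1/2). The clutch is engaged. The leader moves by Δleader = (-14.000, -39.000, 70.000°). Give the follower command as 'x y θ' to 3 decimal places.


axis x: 2·-14.000 + -2 = -30.000
axis y: 4·-39.000 + -1/2 = -156.500
axis θ: 1·70.000 + -1/2 = 69.500

-30.000 -156.500 69.500


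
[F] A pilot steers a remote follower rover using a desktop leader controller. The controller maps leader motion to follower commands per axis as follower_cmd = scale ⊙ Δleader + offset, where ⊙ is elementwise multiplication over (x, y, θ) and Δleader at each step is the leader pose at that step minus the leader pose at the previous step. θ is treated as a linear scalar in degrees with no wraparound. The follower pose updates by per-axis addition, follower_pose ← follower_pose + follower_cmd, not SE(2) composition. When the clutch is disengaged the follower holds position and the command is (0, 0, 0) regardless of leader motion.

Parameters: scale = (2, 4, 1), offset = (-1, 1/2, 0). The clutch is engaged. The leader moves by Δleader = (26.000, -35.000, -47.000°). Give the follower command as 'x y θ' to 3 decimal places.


51.000 -139.500 -47.000

axis x: 2·26.000 + -1 = 51.000
axis y: 4·-35.000 + 1/2 = -139.500
axis θ: 1·-47.000 + 0 = -47.000


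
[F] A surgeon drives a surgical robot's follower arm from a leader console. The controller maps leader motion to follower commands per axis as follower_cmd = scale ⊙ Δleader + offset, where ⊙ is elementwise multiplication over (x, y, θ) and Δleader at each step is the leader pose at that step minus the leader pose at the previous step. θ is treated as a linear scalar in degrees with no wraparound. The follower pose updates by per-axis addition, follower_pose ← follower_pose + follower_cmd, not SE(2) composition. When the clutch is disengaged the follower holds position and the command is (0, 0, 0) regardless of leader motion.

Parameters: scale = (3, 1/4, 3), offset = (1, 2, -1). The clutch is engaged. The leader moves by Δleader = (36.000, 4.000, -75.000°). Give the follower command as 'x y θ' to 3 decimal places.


axis x: 3·36.000 + 1 = 109.000
axis y: 1/4·4.000 + 2 = 3.000
axis θ: 3·-75.000 + -1 = -226.000

109.000 3.000 -226.000


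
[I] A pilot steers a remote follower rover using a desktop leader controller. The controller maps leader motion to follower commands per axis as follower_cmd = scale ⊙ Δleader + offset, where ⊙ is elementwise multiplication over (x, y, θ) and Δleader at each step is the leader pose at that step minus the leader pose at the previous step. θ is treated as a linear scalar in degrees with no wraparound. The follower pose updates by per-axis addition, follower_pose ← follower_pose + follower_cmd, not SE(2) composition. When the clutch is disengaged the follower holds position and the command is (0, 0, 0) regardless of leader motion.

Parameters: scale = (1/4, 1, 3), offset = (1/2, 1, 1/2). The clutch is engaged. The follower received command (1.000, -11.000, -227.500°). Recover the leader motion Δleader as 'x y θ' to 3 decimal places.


2.000 -12.000 -76.000

axis x: (1.000 − 1/2) / (1/4) = 2.000
axis y: (-11.000 − 1) / (1) = -12.000
axis θ: (-227.500 − 1/2) / (3) = -76.000


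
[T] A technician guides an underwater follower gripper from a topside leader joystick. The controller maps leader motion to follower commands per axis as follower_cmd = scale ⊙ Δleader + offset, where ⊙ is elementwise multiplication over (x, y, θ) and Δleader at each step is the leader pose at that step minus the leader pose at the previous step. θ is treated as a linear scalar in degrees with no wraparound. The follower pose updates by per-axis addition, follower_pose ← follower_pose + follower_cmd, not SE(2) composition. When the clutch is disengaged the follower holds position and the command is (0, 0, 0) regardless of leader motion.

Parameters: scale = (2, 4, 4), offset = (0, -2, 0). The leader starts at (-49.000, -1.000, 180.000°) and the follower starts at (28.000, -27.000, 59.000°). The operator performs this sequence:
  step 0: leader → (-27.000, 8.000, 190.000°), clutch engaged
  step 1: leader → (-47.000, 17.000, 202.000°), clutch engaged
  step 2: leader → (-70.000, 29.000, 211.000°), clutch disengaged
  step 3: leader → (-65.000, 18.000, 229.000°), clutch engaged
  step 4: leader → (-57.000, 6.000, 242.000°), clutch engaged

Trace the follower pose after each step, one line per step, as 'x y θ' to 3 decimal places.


step 0: Δleader=(22.000, 9.000, 10.000°), engaged; cmd=(44.000, 34.000, 40.000°) → follower=(72.000, 7.000, 99.000°)
step 1: Δleader=(-20.000, 9.000, 12.000°), engaged; cmd=(-40.000, 34.000, 48.000°) → follower=(32.000, 41.000, 147.000°)
step 2: Δleader=(-23.000, 12.000, 9.000°), disengaged; cmd=(0,0,0) → follower holds at (32.000, 41.000, 147.000°)
step 3: Δleader=(5.000, -11.000, 18.000°), engaged; cmd=(10.000, -46.000, 72.000°) → follower=(42.000, -5.000, 219.000°)
step 4: Δleader=(8.000, -12.000, 13.000°), engaged; cmd=(16.000, -50.000, 52.000°) → follower=(58.000, -55.000, 271.000°)

72.000 7.000 99.000
32.000 41.000 147.000
32.000 41.000 147.000
42.000 -5.000 219.000
58.000 -55.000 271.000


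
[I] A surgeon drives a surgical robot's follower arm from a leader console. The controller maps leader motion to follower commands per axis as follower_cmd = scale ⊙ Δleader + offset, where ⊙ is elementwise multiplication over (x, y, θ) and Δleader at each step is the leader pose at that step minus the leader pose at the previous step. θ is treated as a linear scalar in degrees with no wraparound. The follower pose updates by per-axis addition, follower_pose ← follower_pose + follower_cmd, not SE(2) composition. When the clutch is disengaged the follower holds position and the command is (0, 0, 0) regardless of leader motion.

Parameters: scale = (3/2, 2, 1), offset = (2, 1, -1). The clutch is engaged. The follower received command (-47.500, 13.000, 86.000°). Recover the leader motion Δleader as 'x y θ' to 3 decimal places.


axis x: (-47.500 − 2) / (3/2) = -33.000
axis y: (13.000 − 1) / (2) = 6.000
axis θ: (86.000 − -1) / (1) = 87.000

-33.000 6.000 87.000


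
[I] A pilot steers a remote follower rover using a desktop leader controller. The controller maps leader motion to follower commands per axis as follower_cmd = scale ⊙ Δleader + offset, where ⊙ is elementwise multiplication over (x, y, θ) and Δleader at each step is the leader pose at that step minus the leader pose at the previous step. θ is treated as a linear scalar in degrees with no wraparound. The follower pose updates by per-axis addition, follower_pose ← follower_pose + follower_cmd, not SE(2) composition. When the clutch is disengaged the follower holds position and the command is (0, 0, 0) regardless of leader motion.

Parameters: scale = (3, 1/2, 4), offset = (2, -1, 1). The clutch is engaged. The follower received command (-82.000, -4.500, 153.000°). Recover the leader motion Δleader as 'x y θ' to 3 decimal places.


-28.000 -7.000 38.000

axis x: (-82.000 − 2) / (3) = -28.000
axis y: (-4.500 − -1) / (1/2) = -7.000
axis θ: (153.000 − 1) / (4) = 38.000


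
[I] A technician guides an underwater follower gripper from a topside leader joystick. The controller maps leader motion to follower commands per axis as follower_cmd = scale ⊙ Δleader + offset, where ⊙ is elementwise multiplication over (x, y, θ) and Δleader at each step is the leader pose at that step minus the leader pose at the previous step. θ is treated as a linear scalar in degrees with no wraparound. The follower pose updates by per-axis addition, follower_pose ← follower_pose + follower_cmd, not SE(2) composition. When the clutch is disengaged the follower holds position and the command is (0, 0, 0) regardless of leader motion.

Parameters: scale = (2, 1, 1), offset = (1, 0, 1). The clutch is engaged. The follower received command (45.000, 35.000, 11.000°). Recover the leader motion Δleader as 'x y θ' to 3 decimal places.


axis x: (45.000 − 1) / (2) = 22.000
axis y: (35.000 − 0) / (1) = 35.000
axis θ: (11.000 − 1) / (1) = 10.000

22.000 35.000 10.000


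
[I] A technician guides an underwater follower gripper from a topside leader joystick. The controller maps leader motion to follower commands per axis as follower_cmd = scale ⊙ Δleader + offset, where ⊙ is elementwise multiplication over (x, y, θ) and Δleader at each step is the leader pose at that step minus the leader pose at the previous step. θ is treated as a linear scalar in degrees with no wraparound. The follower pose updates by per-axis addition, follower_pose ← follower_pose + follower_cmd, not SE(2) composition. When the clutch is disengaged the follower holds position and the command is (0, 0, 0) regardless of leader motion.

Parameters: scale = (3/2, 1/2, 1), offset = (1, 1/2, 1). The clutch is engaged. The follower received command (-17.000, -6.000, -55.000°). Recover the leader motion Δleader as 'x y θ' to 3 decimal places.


-12.000 -13.000 -56.000

axis x: (-17.000 − 1) / (3/2) = -12.000
axis y: (-6.000 − 1/2) / (1/2) = -13.000
axis θ: (-55.000 − 1) / (1) = -56.000


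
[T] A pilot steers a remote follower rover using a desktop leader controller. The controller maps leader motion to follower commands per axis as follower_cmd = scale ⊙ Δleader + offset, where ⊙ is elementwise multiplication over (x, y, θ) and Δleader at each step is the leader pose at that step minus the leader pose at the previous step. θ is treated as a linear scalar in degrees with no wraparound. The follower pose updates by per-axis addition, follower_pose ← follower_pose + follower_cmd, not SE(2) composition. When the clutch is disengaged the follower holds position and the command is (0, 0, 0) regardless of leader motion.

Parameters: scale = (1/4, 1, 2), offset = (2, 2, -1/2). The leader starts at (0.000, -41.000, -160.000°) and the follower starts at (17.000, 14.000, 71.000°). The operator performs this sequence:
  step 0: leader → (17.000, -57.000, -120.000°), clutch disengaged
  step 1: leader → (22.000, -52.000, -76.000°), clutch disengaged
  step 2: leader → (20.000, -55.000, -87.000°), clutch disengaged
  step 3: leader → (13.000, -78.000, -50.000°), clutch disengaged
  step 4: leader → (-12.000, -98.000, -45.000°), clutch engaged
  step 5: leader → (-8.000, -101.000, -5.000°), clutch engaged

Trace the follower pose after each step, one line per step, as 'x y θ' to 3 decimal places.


17.000 14.000 71.000
17.000 14.000 71.000
17.000 14.000 71.000
17.000 14.000 71.000
12.750 -4.000 80.500
15.750 -5.000 160.000

step 0: Δleader=(17.000, -16.000, 40.000°), disengaged; cmd=(0,0,0) → follower holds at (17.000, 14.000, 71.000°)
step 1: Δleader=(5.000, 5.000, 44.000°), disengaged; cmd=(0,0,0) → follower holds at (17.000, 14.000, 71.000°)
step 2: Δleader=(-2.000, -3.000, -11.000°), disengaged; cmd=(0,0,0) → follower holds at (17.000, 14.000, 71.000°)
step 3: Δleader=(-7.000, -23.000, 37.000°), disengaged; cmd=(0,0,0) → follower holds at (17.000, 14.000, 71.000°)
step 4: Δleader=(-25.000, -20.000, 5.000°), engaged; cmd=(-4.250, -18.000, 9.500°) → follower=(12.750, -4.000, 80.500°)
step 5: Δleader=(4.000, -3.000, 40.000°), engaged; cmd=(3.000, -1.000, 79.500°) → follower=(15.750, -5.000, 160.000°)


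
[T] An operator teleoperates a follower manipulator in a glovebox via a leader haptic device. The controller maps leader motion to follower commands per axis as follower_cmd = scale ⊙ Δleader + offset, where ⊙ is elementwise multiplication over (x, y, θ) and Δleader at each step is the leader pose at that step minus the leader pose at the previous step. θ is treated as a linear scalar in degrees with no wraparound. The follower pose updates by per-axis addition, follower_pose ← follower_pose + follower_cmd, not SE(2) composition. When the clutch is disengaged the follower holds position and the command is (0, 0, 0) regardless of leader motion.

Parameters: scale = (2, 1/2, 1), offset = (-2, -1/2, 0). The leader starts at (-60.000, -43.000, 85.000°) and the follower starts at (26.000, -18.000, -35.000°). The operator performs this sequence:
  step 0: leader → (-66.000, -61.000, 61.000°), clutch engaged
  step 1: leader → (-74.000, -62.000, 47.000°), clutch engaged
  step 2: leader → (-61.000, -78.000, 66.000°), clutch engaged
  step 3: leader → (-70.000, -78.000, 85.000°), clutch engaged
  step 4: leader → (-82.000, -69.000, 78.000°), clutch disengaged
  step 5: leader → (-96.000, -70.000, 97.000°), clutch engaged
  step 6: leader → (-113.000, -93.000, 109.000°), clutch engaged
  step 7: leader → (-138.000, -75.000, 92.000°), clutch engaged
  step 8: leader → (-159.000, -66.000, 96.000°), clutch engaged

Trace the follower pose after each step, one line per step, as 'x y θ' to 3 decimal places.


12.000 -27.500 -59.000
-6.000 -28.500 -73.000
18.000 -37.000 -54.000
-2.000 -37.500 -35.000
-2.000 -37.500 -35.000
-32.000 -38.500 -16.000
-68.000 -50.500 -4.000
-120.000 -42.000 -21.000
-164.000 -38.000 -17.000

step 0: Δleader=(-6.000, -18.000, -24.000°), engaged; cmd=(-14.000, -9.500, -24.000°) → follower=(12.000, -27.500, -59.000°)
step 1: Δleader=(-8.000, -1.000, -14.000°), engaged; cmd=(-18.000, -1.000, -14.000°) → follower=(-6.000, -28.500, -73.000°)
step 2: Δleader=(13.000, -16.000, 19.000°), engaged; cmd=(24.000, -8.500, 19.000°) → follower=(18.000, -37.000, -54.000°)
step 3: Δleader=(-9.000, 0.000, 19.000°), engaged; cmd=(-20.000, -0.500, 19.000°) → follower=(-2.000, -37.500, -35.000°)
step 4: Δleader=(-12.000, 9.000, -7.000°), disengaged; cmd=(0,0,0) → follower holds at (-2.000, -37.500, -35.000°)
step 5: Δleader=(-14.000, -1.000, 19.000°), engaged; cmd=(-30.000, -1.000, 19.000°) → follower=(-32.000, -38.500, -16.000°)
step 6: Δleader=(-17.000, -23.000, 12.000°), engaged; cmd=(-36.000, -12.000, 12.000°) → follower=(-68.000, -50.500, -4.000°)
step 7: Δleader=(-25.000, 18.000, -17.000°), engaged; cmd=(-52.000, 8.500, -17.000°) → follower=(-120.000, -42.000, -21.000°)
step 8: Δleader=(-21.000, 9.000, 4.000°), engaged; cmd=(-44.000, 4.000, 4.000°) → follower=(-164.000, -38.000, -17.000°)


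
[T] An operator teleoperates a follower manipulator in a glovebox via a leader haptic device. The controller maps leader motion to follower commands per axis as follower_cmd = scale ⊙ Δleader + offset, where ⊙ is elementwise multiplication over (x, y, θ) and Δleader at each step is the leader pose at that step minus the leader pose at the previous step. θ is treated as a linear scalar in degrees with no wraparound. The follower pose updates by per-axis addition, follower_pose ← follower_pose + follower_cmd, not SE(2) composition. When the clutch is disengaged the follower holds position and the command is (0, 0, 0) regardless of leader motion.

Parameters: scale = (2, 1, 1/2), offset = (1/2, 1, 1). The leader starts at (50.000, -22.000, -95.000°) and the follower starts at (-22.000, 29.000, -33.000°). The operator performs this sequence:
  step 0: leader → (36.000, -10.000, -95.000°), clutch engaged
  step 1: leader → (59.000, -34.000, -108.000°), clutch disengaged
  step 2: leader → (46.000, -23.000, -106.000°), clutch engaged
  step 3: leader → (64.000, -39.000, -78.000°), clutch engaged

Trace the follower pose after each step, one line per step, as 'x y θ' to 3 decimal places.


-49.500 42.000 -32.000
-49.500 42.000 -32.000
-75.000 54.000 -30.000
-38.500 39.000 -15.000

step 0: Δleader=(-14.000, 12.000, 0.000°), engaged; cmd=(-27.500, 13.000, 1.000°) → follower=(-49.500, 42.000, -32.000°)
step 1: Δleader=(23.000, -24.000, -13.000°), disengaged; cmd=(0,0,0) → follower holds at (-49.500, 42.000, -32.000°)
step 2: Δleader=(-13.000, 11.000, 2.000°), engaged; cmd=(-25.500, 12.000, 2.000°) → follower=(-75.000, 54.000, -30.000°)
step 3: Δleader=(18.000, -16.000, 28.000°), engaged; cmd=(36.500, -15.000, 15.000°) → follower=(-38.500, 39.000, -15.000°)


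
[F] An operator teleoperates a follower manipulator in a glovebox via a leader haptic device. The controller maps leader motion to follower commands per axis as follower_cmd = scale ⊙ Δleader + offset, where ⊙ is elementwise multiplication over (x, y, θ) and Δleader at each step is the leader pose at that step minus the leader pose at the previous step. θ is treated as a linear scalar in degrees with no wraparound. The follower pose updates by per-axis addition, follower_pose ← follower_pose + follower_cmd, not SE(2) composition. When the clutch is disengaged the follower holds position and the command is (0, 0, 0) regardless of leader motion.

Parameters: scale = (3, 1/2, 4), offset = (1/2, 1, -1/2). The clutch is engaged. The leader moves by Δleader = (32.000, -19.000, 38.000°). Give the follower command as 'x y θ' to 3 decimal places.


96.500 -8.500 151.500

axis x: 3·32.000 + 1/2 = 96.500
axis y: 1/2·-19.000 + 1 = -8.500
axis θ: 4·38.000 + -1/2 = 151.500


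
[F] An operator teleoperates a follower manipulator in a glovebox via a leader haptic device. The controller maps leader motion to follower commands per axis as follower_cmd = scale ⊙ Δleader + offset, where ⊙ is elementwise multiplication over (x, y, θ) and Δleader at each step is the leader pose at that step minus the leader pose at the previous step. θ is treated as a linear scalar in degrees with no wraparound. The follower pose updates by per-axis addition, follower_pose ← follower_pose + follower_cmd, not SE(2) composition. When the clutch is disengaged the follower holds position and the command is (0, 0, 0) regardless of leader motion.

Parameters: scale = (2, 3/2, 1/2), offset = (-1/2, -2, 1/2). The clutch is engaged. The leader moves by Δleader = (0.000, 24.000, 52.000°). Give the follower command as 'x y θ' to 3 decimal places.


-0.500 34.000 26.500

axis x: 2·0.000 + -1/2 = -0.500
axis y: 3/2·24.000 + -2 = 34.000
axis θ: 1/2·52.000 + 1/2 = 26.500


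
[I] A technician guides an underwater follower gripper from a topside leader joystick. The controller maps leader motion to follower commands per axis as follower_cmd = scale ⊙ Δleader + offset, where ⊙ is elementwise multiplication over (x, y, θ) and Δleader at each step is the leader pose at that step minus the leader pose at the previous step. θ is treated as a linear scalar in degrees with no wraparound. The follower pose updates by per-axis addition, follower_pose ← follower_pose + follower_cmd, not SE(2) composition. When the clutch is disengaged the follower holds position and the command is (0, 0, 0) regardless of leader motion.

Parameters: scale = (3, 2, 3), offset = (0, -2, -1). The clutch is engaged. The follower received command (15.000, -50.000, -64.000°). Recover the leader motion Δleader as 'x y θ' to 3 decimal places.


5.000 -24.000 -21.000

axis x: (15.000 − 0) / (3) = 5.000
axis y: (-50.000 − -2) / (2) = -24.000
axis θ: (-64.000 − -1) / (3) = -21.000
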